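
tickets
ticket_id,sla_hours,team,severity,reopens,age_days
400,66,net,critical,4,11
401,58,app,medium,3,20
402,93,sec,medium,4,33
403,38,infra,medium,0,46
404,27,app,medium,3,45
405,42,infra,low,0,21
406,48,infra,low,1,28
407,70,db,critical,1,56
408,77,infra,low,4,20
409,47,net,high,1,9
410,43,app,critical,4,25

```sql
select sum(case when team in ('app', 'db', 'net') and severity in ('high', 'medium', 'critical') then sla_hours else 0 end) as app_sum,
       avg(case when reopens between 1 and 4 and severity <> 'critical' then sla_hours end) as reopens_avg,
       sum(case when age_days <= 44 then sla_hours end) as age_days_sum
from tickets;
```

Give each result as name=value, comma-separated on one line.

[app_sum: team in ('app', 'db', 'net') and severity in ('high', 'medium', 'critical')]
ticket_id=400: ✓ → 66
ticket_id=401: ✓ → 58
ticket_id=402: ✗
ticket_id=403: ✗
ticket_id=404: ✓ → 27
ticket_id=405: ✗
ticket_id=406: ✗
ticket_id=407: ✓ → 70
ticket_id=408: ✗
ticket_id=409: ✓ → 47
ticket_id=410: ✓ → 43
app_sum = 66 + 58 + 27 + 70 + 47 + 43 = 311
—
[reopens_avg: reopens between 1 and 4 and severity <> 'critical']
ticket_id=400: ✗
ticket_id=401: ✓ → 58
ticket_id=402: ✓ → 93
ticket_id=403: ✗
ticket_id=404: ✓ → 27
ticket_id=405: ✗
ticket_id=406: ✓ → 48
ticket_id=407: ✗
ticket_id=408: ✓ → 77
ticket_id=409: ✓ → 47
ticket_id=410: ✗
reopens_avg = (58 + 93 + 27 + 48 + 77 + 47) / 6 = 58.3333333333
—
[age_days_sum: age_days <= 44]
ticket_id=400: ✓ → 66
ticket_id=401: ✓ → 58
ticket_id=402: ✓ → 93
ticket_id=403: ✗
ticket_id=404: ✗
ticket_id=405: ✓ → 42
ticket_id=406: ✓ → 48
ticket_id=407: ✗
ticket_id=408: ✓ → 77
ticket_id=409: ✓ → 47
ticket_id=410: ✓ → 43
age_days_sum = 66 + 58 + 93 + 42 + 48 + 77 + 47 + 43 = 474

app_sum=311, reopens_avg=58.3333333333, age_days_sum=474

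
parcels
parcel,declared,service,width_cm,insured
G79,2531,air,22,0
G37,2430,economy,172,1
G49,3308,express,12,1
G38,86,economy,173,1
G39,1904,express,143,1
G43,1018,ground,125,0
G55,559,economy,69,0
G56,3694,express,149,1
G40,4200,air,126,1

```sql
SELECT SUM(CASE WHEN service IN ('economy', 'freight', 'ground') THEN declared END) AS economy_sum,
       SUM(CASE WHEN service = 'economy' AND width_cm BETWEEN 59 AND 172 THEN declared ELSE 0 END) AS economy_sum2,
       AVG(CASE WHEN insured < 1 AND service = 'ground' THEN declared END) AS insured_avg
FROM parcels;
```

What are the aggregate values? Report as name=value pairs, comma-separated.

[economy_sum: service IN ('economy', 'freight', 'ground')]
parcel=G79: ✗
parcel=G37: ✓ → 2430
parcel=G49: ✗
parcel=G38: ✓ → 86
parcel=G39: ✗
parcel=G43: ✓ → 1018
parcel=G55: ✓ → 559
parcel=G56: ✗
parcel=G40: ✗
economy_sum = 2430 + 86 + 1018 + 559 = 4093
—
[economy_sum2: service = 'economy' AND width_cm BETWEEN 59 AND 172]
parcel=G79: ✗
parcel=G37: ✓ → 2430
parcel=G49: ✗
parcel=G38: ✗
parcel=G39: ✗
parcel=G43: ✗
parcel=G55: ✓ → 559
parcel=G56: ✗
parcel=G40: ✗
economy_sum2 = 2430 + 559 = 2989
—
[insured_avg: insured < 1 AND service = 'ground']
parcel=G79: ✗
parcel=G37: ✗
parcel=G49: ✗
parcel=G38: ✗
parcel=G39: ✗
parcel=G43: ✓ → 1018
parcel=G55: ✗
parcel=G56: ✗
parcel=G40: ✗
insured_avg = 1018

economy_sum=4093, economy_sum2=2989, insured_avg=1018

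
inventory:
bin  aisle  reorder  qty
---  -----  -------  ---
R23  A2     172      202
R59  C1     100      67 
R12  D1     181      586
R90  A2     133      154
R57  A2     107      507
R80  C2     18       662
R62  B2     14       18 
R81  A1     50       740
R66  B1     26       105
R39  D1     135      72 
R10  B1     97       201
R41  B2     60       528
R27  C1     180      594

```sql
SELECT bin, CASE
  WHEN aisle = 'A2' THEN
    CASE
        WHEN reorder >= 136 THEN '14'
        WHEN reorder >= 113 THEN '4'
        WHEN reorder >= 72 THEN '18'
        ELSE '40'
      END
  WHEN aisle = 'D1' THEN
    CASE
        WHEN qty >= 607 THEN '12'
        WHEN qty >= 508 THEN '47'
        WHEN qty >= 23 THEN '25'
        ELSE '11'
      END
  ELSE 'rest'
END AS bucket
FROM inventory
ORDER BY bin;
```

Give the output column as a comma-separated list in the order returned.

rest, 47, 14, rest, 25, rest, 18, rest, rest, rest, rest, rest, 4

bin=R10: aisle='B1' → outer ELSE → rest
bin=R12: aisle='D1' → inner[qty >= 508] → 47
bin=R23: aisle='A2' → inner[reorder >= 136] → 14
bin=R27: aisle='C1' → outer ELSE → rest
bin=R39: aisle='D1' → inner[qty >= 23] → 25
bin=R41: aisle='B2' → outer ELSE → rest
bin=R57: aisle='A2' → inner[reorder >= 72] → 18
bin=R59: aisle='C1' → outer ELSE → rest
bin=R62: aisle='B2' → outer ELSE → rest
bin=R66: aisle='B1' → outer ELSE → rest
bin=R80: aisle='C2' → outer ELSE → rest
bin=R81: aisle='A1' → outer ELSE → rest
bin=R90: aisle='A2' → inner[reorder >= 113] → 4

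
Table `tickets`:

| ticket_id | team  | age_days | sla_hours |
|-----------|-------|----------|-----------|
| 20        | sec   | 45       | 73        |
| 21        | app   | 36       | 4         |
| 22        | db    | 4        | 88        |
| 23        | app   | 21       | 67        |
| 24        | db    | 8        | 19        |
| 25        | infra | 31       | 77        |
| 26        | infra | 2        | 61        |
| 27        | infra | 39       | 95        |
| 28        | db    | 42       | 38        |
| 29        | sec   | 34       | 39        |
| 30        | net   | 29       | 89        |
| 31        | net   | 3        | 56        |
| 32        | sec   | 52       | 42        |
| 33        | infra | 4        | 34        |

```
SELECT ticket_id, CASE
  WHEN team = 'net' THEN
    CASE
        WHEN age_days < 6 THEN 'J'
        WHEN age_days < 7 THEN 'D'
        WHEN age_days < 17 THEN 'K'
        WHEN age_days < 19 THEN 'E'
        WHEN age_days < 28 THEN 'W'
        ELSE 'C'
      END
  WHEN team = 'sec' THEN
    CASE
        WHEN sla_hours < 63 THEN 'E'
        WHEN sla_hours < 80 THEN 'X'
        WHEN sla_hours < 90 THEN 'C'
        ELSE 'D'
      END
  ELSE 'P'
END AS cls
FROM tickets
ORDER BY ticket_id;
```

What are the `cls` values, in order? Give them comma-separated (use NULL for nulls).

ticket_id=20: team='sec' → inner[sla_hours < 80] → X
ticket_id=21: team='app' → outer ELSE → P
ticket_id=22: team='db' → outer ELSE → P
ticket_id=23: team='app' → outer ELSE → P
ticket_id=24: team='db' → outer ELSE → P
ticket_id=25: team='infra' → outer ELSE → P
ticket_id=26: team='infra' → outer ELSE → P
ticket_id=27: team='infra' → outer ELSE → P
ticket_id=28: team='db' → outer ELSE → P
ticket_id=29: team='sec' → inner[sla_hours < 63] → E
ticket_id=30: team='net' → inner[ELSE] → C
ticket_id=31: team='net' → inner[age_days < 6] → J
ticket_id=32: team='sec' → inner[sla_hours < 63] → E
ticket_id=33: team='infra' → outer ELSE → P

X, P, P, P, P, P, P, P, P, E, C, J, E, P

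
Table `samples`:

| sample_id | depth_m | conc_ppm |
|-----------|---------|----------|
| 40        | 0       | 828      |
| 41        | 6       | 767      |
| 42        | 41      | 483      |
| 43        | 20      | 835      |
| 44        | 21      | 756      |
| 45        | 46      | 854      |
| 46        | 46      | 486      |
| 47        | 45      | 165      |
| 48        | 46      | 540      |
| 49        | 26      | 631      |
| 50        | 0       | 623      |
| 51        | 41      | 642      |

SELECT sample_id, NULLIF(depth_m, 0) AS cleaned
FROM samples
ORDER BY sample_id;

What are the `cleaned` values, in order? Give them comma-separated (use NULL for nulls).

NULL, 6, 41, 20, 21, 46, 46, 45, 46, 26, NULL, 41

sample_id=40: depth_m=0 vs 0: equal → NULL
sample_id=41: depth_m=6 vs 0: differ → 6
sample_id=42: depth_m=41 vs 0: differ → 41
sample_id=43: depth_m=20 vs 0: differ → 20
sample_id=44: depth_m=21 vs 0: differ → 21
sample_id=45: depth_m=46 vs 0: differ → 46
sample_id=46: depth_m=46 vs 0: differ → 46
sample_id=47: depth_m=45 vs 0: differ → 45
sample_id=48: depth_m=46 vs 0: differ → 46
sample_id=49: depth_m=26 vs 0: differ → 26
sample_id=50: depth_m=0 vs 0: equal → NULL
sample_id=51: depth_m=41 vs 0: differ → 41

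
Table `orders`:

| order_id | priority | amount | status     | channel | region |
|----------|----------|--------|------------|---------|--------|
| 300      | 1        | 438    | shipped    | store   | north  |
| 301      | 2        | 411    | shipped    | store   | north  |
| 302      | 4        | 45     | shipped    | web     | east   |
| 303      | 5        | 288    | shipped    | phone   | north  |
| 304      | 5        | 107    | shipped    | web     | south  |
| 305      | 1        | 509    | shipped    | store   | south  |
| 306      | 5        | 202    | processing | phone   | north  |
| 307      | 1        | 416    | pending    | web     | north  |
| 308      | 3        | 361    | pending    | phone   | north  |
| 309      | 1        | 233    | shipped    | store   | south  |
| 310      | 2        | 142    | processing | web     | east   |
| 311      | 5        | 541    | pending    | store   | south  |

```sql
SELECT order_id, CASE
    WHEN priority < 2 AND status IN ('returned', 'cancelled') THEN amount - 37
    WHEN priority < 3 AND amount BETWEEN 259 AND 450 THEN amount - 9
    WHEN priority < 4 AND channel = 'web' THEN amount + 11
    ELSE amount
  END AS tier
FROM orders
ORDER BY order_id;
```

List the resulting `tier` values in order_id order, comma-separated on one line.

429, 402, 45, 288, 107, 509, 202, 407, 361, 233, 153, 541

order_id=300: priority < 3 AND amount BETWEEN 259 AND 450 → 429
order_id=301: priority < 3 AND amount BETWEEN 259 AND 450 → 402
order_id=302: ELSE → 45
order_id=303: ELSE → 288
order_id=304: ELSE → 107
order_id=305: ELSE → 509
order_id=306: ELSE → 202
order_id=307: priority < 3 AND amount BETWEEN 259 AND 450 → 407
order_id=308: ELSE → 361
order_id=309: ELSE → 233
order_id=310: priority < 4 AND channel = 'web' → 153
order_id=311: ELSE → 541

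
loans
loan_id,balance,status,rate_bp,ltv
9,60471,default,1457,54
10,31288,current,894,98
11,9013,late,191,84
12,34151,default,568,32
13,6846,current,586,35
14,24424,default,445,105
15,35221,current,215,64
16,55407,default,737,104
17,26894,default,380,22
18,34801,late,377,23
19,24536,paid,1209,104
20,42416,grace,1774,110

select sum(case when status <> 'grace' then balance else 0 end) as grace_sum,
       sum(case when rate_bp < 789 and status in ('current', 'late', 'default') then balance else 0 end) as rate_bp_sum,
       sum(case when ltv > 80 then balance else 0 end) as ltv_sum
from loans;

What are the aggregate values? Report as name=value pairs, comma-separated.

grace_sum=343052, rate_bp_sum=226757, ltv_sum=187084

[grace_sum: status <> 'grace']
loan_id=9: ✓ → 60471
loan_id=10: ✓ → 31288
loan_id=11: ✓ → 9013
loan_id=12: ✓ → 34151
loan_id=13: ✓ → 6846
loan_id=14: ✓ → 24424
loan_id=15: ✓ → 35221
loan_id=16: ✓ → 55407
loan_id=17: ✓ → 26894
loan_id=18: ✓ → 34801
loan_id=19: ✓ → 24536
loan_id=20: ✗
grace_sum = 60471 + 31288 + 9013 + 34151 + 6846 + 24424 + 35221 + 55407 + 26894 + 34801 + 24536 = 343052
—
[rate_bp_sum: rate_bp < 789 and status in ('current', 'late', 'default')]
loan_id=9: ✗
loan_id=10: ✗
loan_id=11: ✓ → 9013
loan_id=12: ✓ → 34151
loan_id=13: ✓ → 6846
loan_id=14: ✓ → 24424
loan_id=15: ✓ → 35221
loan_id=16: ✓ → 55407
loan_id=17: ✓ → 26894
loan_id=18: ✓ → 34801
loan_id=19: ✗
loan_id=20: ✗
rate_bp_sum = 9013 + 34151 + 6846 + 24424 + 35221 + 55407 + 26894 + 34801 = 226757
—
[ltv_sum: ltv > 80]
loan_id=9: ✗
loan_id=10: ✓ → 31288
loan_id=11: ✓ → 9013
loan_id=12: ✗
loan_id=13: ✗
loan_id=14: ✓ → 24424
loan_id=15: ✗
loan_id=16: ✓ → 55407
loan_id=17: ✗
loan_id=18: ✗
loan_id=19: ✓ → 24536
loan_id=20: ✓ → 42416
ltv_sum = 31288 + 9013 + 24424 + 55407 + 24536 + 42416 = 187084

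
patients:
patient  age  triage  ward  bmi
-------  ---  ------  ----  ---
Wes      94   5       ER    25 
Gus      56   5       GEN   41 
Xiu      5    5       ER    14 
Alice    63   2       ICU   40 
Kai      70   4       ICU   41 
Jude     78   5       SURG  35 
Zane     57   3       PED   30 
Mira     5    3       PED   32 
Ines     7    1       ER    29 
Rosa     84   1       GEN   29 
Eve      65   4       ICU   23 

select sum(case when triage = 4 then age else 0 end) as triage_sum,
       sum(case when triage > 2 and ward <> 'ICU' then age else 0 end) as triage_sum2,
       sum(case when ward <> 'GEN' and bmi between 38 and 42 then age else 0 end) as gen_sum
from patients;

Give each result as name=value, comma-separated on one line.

triage_sum=135, triage_sum2=295, gen_sum=133

[triage_sum: triage = 4]
patient=Wes: ✗
patient=Gus: ✗
patient=Xiu: ✗
patient=Alice: ✗
patient=Kai: ✓ → 70
patient=Jude: ✗
patient=Zane: ✗
patient=Mira: ✗
patient=Ines: ✗
patient=Rosa: ✗
patient=Eve: ✓ → 65
triage_sum = 70 + 65 = 135
—
[triage_sum2: triage > 2 and ward <> 'ICU']
patient=Wes: ✓ → 94
patient=Gus: ✓ → 56
patient=Xiu: ✓ → 5
patient=Alice: ✗
patient=Kai: ✗
patient=Jude: ✓ → 78
patient=Zane: ✓ → 57
patient=Mira: ✓ → 5
patient=Ines: ✗
patient=Rosa: ✗
patient=Eve: ✗
triage_sum2 = 94 + 56 + 5 + 78 + 57 + 5 = 295
—
[gen_sum: ward <> 'GEN' and bmi between 38 and 42]
patient=Wes: ✗
patient=Gus: ✗
patient=Xiu: ✗
patient=Alice: ✓ → 63
patient=Kai: ✓ → 70
patient=Jude: ✗
patient=Zane: ✗
patient=Mira: ✗
patient=Ines: ✗
patient=Rosa: ✗
patient=Eve: ✗
gen_sum = 63 + 70 = 133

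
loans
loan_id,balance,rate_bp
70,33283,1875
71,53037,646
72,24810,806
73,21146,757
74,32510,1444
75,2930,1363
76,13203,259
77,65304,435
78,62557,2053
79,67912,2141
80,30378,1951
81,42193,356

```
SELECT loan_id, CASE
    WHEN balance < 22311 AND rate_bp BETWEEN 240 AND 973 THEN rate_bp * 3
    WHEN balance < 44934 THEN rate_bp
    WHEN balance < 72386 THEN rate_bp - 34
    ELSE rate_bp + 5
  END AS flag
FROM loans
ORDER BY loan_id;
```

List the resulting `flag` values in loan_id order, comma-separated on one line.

loan_id=70: balance < 44934 → 1875
loan_id=71: balance < 72386 → 612
loan_id=72: balance < 44934 → 806
loan_id=73: balance < 22311 AND rate_bp BETWEEN 240 AND 973 → 2271
loan_id=74: balance < 44934 → 1444
loan_id=75: balance < 44934 → 1363
loan_id=76: balance < 22311 AND rate_bp BETWEEN 240 AND 973 → 777
loan_id=77: balance < 72386 → 401
loan_id=78: balance < 72386 → 2019
loan_id=79: balance < 72386 → 2107
loan_id=80: balance < 44934 → 1951
loan_id=81: balance < 44934 → 356

1875, 612, 806, 2271, 1444, 1363, 777, 401, 2019, 2107, 1951, 356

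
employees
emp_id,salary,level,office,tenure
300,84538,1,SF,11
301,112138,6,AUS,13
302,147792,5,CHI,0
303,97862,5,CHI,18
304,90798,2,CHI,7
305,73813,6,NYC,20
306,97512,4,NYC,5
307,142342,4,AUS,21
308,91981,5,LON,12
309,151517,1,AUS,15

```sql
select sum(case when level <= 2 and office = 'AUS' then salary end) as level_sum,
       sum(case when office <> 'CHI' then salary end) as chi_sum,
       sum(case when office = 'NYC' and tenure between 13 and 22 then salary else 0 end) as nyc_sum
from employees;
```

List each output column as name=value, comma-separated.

level_sum=151517, chi_sum=753841, nyc_sum=73813

[level_sum: level <= 2 and office = 'AUS']
emp_id=300: ✗
emp_id=301: ✗
emp_id=302: ✗
emp_id=303: ✗
emp_id=304: ✗
emp_id=305: ✗
emp_id=306: ✗
emp_id=307: ✗
emp_id=308: ✗
emp_id=309: ✓ → 151517
level_sum = 151517
—
[chi_sum: office <> 'CHI']
emp_id=300: ✓ → 84538
emp_id=301: ✓ → 112138
emp_id=302: ✗
emp_id=303: ✗
emp_id=304: ✗
emp_id=305: ✓ → 73813
emp_id=306: ✓ → 97512
emp_id=307: ✓ → 142342
emp_id=308: ✓ → 91981
emp_id=309: ✓ → 151517
chi_sum = 84538 + 112138 + 73813 + 97512 + 142342 + 91981 + 151517 = 753841
—
[nyc_sum: office = 'NYC' and tenure between 13 and 22]
emp_id=300: ✗
emp_id=301: ✗
emp_id=302: ✗
emp_id=303: ✗
emp_id=304: ✗
emp_id=305: ✓ → 73813
emp_id=306: ✗
emp_id=307: ✗
emp_id=308: ✗
emp_id=309: ✗
nyc_sum = 73813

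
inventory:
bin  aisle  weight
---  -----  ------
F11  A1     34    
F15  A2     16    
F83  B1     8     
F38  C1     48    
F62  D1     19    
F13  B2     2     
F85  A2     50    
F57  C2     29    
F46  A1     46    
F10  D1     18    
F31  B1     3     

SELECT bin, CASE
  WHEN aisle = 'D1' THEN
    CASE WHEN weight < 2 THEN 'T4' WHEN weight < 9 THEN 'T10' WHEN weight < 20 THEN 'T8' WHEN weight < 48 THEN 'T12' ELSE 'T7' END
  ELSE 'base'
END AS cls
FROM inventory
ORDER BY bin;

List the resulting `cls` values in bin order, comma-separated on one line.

bin=F10: aisle='D1' → inner[weight < 20] → T8
bin=F11: aisle='A1' → outer ELSE → base
bin=F13: aisle='B2' → outer ELSE → base
bin=F15: aisle='A2' → outer ELSE → base
bin=F31: aisle='B1' → outer ELSE → base
bin=F38: aisle='C1' → outer ELSE → base
bin=F46: aisle='A1' → outer ELSE → base
bin=F57: aisle='C2' → outer ELSE → base
bin=F62: aisle='D1' → inner[weight < 20] → T8
bin=F83: aisle='B1' → outer ELSE → base
bin=F85: aisle='A2' → outer ELSE → base

T8, base, base, base, base, base, base, base, T8, base, base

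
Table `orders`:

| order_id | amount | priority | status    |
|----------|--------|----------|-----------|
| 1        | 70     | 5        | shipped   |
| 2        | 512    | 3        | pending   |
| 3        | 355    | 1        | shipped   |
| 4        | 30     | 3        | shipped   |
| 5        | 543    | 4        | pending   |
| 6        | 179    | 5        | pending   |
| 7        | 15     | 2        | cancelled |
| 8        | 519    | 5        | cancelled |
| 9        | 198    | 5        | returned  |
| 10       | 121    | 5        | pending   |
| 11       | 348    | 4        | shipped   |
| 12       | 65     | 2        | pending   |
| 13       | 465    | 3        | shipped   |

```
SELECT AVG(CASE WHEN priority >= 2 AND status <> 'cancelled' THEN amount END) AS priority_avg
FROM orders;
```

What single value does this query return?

order_id=1: ✓ → 70
order_id=2: ✓ → 512
order_id=3: ✗
order_id=4: ✓ → 30
order_id=5: ✓ → 543
order_id=6: ✓ → 179
order_id=7: ✗
order_id=8: ✗
order_id=9: ✓ → 198
order_id=10: ✓ → 121
order_id=11: ✓ → 348
order_id=12: ✓ → 65
order_id=13: ✓ → 465
priority_avg = (70 + 512 + 30 + 543 + 179 + 198 + 121 + 348 + 65 + 465) / 10 = 253.1

253.1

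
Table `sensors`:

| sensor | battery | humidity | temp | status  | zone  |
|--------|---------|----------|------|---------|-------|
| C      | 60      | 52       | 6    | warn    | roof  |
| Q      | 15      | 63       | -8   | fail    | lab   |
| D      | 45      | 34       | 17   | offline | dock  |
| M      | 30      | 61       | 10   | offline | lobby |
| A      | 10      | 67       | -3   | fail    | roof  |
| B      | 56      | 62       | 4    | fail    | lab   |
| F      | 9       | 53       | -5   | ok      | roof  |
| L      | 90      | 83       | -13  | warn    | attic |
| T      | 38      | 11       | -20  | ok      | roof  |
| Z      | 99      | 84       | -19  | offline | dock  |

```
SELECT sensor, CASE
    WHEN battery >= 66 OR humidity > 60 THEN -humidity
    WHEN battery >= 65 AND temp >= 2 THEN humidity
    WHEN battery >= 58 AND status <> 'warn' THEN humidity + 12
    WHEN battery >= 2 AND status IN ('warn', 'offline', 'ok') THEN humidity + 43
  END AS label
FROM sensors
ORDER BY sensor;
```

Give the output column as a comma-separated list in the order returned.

sensor=A: battery >= 66 OR humidity > 60 → -67
sensor=B: battery >= 66 OR humidity > 60 → -62
sensor=C: battery >= 2 AND status IN ('warn', 'offline', 'ok') → 95
sensor=D: battery >= 2 AND status IN ('warn', 'offline', 'ok') → 77
sensor=F: battery >= 2 AND status IN ('warn', 'offline', 'ok') → 96
sensor=L: battery >= 66 OR humidity > 60 → -83
sensor=M: battery >= 66 OR humidity > 60 → -61
sensor=Q: battery >= 66 OR humidity > 60 → -63
sensor=T: battery >= 2 AND status IN ('warn', 'offline', 'ok') → 54
sensor=Z: battery >= 66 OR humidity > 60 → -84

-67, -62, 95, 77, 96, -83, -61, -63, 54, -84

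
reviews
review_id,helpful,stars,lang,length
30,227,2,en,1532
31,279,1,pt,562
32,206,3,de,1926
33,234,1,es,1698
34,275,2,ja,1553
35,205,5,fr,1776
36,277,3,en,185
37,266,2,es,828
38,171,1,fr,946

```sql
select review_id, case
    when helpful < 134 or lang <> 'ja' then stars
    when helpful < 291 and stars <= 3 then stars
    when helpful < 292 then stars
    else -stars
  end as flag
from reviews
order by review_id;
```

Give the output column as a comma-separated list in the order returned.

review_id=30: helpful < 134 or lang <> 'ja' → 2
review_id=31: helpful < 134 or lang <> 'ja' → 1
review_id=32: helpful < 134 or lang <> 'ja' → 3
review_id=33: helpful < 134 or lang <> 'ja' → 1
review_id=34: helpful < 291 and stars <= 3 → 2
review_id=35: helpful < 134 or lang <> 'ja' → 5
review_id=36: helpful < 134 or lang <> 'ja' → 3
review_id=37: helpful < 134 or lang <> 'ja' → 2
review_id=38: helpful < 134 or lang <> 'ja' → 1

2, 1, 3, 1, 2, 5, 3, 2, 1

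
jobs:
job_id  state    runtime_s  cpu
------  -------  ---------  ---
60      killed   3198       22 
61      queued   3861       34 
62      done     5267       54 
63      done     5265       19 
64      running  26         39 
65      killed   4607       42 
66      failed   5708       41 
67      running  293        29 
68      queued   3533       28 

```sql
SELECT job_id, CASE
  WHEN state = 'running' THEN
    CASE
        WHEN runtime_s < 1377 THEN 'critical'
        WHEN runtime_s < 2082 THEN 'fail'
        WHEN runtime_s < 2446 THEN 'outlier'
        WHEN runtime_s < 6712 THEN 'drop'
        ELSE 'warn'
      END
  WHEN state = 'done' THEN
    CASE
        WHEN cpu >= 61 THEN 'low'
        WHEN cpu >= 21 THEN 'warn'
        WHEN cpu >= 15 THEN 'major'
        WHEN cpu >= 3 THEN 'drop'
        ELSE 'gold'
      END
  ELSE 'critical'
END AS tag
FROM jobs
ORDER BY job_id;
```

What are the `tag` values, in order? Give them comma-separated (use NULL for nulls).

critical, critical, warn, major, critical, critical, critical, critical, critical

job_id=60: state='killed' → outer ELSE → critical
job_id=61: state='queued' → outer ELSE → critical
job_id=62: state='done' → inner[cpu >= 21] → warn
job_id=63: state='done' → inner[cpu >= 15] → major
job_id=64: state='running' → inner[runtime_s < 1377] → critical
job_id=65: state='killed' → outer ELSE → critical
job_id=66: state='failed' → outer ELSE → critical
job_id=67: state='running' → inner[runtime_s < 1377] → critical
job_id=68: state='queued' → outer ELSE → critical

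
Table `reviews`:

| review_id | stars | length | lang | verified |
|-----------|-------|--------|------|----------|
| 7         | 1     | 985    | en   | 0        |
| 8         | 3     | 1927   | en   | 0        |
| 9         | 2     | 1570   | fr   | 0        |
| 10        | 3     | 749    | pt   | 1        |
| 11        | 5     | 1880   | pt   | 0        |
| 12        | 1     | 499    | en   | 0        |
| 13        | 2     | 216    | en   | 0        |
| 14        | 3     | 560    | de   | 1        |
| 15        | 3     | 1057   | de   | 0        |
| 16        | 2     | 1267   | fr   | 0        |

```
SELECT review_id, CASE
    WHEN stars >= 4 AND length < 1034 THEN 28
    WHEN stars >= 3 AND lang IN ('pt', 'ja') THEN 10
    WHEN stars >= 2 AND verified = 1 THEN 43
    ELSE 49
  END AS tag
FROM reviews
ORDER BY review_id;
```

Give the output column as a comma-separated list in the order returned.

review_id=7: ELSE → 49
review_id=8: ELSE → 49
review_id=9: ELSE → 49
review_id=10: stars >= 3 AND lang IN ('pt', 'ja') → 10
review_id=11: stars >= 3 AND lang IN ('pt', 'ja') → 10
review_id=12: ELSE → 49
review_id=13: ELSE → 49
review_id=14: stars >= 2 AND verified = 1 → 43
review_id=15: ELSE → 49
review_id=16: ELSE → 49

49, 49, 49, 10, 10, 49, 49, 43, 49, 49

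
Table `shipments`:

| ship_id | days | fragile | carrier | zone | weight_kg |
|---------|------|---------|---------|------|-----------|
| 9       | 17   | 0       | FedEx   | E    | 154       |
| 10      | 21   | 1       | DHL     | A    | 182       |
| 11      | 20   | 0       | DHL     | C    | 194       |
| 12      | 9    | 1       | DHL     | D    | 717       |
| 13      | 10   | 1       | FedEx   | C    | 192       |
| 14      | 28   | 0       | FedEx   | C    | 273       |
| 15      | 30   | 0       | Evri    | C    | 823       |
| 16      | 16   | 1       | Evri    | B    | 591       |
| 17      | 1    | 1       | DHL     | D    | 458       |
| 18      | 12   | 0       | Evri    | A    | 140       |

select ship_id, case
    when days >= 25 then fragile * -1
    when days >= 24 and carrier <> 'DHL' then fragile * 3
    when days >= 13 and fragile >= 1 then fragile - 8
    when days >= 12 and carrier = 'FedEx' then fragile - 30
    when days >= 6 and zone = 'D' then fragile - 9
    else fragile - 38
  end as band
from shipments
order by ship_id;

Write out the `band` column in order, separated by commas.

ship_id=9: days >= 12 and carrier = 'FedEx' → -30
ship_id=10: days >= 13 and fragile >= 1 → -7
ship_id=11: ELSE → -38
ship_id=12: days >= 6 and zone = 'D' → -8
ship_id=13: ELSE → -37
ship_id=14: days >= 25 → 0
ship_id=15: days >= 25 → 0
ship_id=16: days >= 13 and fragile >= 1 → -7
ship_id=17: ELSE → -37
ship_id=18: ELSE → -38

-30, -7, -38, -8, -37, 0, 0, -7, -37, -38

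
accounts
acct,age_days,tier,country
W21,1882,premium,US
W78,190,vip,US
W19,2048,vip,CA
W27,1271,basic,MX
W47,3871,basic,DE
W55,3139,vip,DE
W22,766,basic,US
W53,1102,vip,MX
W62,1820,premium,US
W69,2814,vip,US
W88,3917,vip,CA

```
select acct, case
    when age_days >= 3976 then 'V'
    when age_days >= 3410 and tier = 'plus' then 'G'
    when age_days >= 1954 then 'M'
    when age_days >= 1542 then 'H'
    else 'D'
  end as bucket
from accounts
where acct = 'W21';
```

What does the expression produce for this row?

acct = W21: age_days=1882, tier=premium, country=US.
age_days >= 3976 → false
age_days >= 3410 and tier = 'plus' → false
age_days >= 1954 → false
age_days >= 1542 → true → H

H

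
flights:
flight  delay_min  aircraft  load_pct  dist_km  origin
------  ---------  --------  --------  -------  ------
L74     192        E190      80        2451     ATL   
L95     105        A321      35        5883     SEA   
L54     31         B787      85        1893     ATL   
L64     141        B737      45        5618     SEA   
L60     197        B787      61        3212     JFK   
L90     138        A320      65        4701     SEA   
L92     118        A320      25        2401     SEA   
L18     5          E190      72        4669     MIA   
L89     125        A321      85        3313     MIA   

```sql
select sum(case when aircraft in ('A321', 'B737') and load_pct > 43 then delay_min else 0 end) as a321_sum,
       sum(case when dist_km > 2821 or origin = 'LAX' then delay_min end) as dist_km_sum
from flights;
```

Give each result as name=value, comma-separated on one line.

a321_sum=266, dist_km_sum=711

[a321_sum: aircraft in ('A321', 'B737') and load_pct > 43]
flight=L74: ✗
flight=L95: ✗
flight=L54: ✗
flight=L64: ✓ → 141
flight=L60: ✗
flight=L90: ✗
flight=L92: ✗
flight=L18: ✗
flight=L89: ✓ → 125
a321_sum = 141 + 125 = 266
—
[dist_km_sum: dist_km > 2821 or origin = 'LAX']
flight=L74: ✗
flight=L95: ✓ → 105
flight=L54: ✗
flight=L64: ✓ → 141
flight=L60: ✓ → 197
flight=L90: ✓ → 138
flight=L92: ✗
flight=L18: ✓ → 5
flight=L89: ✓ → 125
dist_km_sum = 105 + 141 + 197 + 138 + 5 + 125 = 711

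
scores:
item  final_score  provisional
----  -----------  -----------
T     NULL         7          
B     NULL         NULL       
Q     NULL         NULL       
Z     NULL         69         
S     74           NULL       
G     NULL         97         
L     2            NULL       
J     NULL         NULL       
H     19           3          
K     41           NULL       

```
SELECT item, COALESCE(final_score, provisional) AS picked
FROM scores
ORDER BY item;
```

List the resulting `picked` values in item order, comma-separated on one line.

item=B: final_score=NULL, provisional=NULL (all NULL) → NULL
item=G: final_score=NULL, provisional=97 → 97
item=H: final_score=19 → 19
item=J: final_score=NULL, provisional=NULL (all NULL) → NULL
item=K: final_score=41 → 41
item=L: final_score=2 → 2
item=Q: final_score=NULL, provisional=NULL (all NULL) → NULL
item=S: final_score=74 → 74
item=T: final_score=NULL, provisional=7 → 7
item=Z: final_score=NULL, provisional=69 → 69

NULL, 97, 19, NULL, 41, 2, NULL, 74, 7, 69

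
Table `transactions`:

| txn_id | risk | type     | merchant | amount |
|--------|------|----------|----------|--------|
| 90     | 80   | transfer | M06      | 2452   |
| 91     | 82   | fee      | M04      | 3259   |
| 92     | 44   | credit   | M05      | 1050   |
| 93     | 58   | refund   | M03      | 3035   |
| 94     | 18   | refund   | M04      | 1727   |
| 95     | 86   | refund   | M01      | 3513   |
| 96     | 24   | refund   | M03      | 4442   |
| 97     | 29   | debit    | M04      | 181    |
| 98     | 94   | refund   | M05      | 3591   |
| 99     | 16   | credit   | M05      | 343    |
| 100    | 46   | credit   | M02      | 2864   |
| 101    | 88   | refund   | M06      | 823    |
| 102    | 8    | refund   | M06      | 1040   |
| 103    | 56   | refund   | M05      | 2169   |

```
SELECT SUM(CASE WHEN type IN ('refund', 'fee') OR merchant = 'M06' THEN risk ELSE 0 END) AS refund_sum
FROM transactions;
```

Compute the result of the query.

594

txn_id=90: ✓ → 80
txn_id=91: ✓ → 82
txn_id=92: ✗
txn_id=93: ✓ → 58
txn_id=94: ✓ → 18
txn_id=95: ✓ → 86
txn_id=96: ✓ → 24
txn_id=97: ✗
txn_id=98: ✓ → 94
txn_id=99: ✗
txn_id=100: ✗
txn_id=101: ✓ → 88
txn_id=102: ✓ → 8
txn_id=103: ✓ → 56
refund_sum = 80 + 82 + 58 + 18 + 86 + 24 + 94 + 88 + 8 + 56 = 594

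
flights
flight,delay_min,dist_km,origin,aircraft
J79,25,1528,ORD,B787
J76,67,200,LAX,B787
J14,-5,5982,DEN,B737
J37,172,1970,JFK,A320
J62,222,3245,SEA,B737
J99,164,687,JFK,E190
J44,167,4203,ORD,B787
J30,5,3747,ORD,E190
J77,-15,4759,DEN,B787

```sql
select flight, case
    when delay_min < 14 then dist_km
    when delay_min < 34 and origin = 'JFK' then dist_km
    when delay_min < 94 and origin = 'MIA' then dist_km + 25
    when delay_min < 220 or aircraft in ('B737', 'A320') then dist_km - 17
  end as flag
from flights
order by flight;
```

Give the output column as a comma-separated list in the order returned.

5982, 3747, 1953, 4186, 3228, 183, 4759, 1511, 670

flight=J14: delay_min < 14 → 5982
flight=J30: delay_min < 14 → 3747
flight=J37: delay_min < 220 or aircraft in ('B737', 'A320') → 1953
flight=J44: delay_min < 220 or aircraft in ('B737', 'A320') → 4186
flight=J62: delay_min < 220 or aircraft in ('B737', 'A320') → 3228
flight=J76: delay_min < 220 or aircraft in ('B737', 'A320') → 183
flight=J77: delay_min < 14 → 4759
flight=J79: delay_min < 220 or aircraft in ('B737', 'A320') → 1511
flight=J99: delay_min < 220 or aircraft in ('B737', 'A320') → 670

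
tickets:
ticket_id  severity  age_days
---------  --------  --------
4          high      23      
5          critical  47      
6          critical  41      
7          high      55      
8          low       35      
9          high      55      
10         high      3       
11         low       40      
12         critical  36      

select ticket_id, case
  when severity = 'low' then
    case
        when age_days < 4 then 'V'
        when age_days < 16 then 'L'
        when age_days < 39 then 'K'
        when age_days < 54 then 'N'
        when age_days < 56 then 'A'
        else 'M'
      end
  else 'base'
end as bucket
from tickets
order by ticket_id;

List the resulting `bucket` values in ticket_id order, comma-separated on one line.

ticket_id=4: severity='high' → outer ELSE → base
ticket_id=5: severity='critical' → outer ELSE → base
ticket_id=6: severity='critical' → outer ELSE → base
ticket_id=7: severity='high' → outer ELSE → base
ticket_id=8: severity='low' → inner[age_days < 39] → K
ticket_id=9: severity='high' → outer ELSE → base
ticket_id=10: severity='high' → outer ELSE → base
ticket_id=11: severity='low' → inner[age_days < 54] → N
ticket_id=12: severity='critical' → outer ELSE → base

base, base, base, base, K, base, base, N, base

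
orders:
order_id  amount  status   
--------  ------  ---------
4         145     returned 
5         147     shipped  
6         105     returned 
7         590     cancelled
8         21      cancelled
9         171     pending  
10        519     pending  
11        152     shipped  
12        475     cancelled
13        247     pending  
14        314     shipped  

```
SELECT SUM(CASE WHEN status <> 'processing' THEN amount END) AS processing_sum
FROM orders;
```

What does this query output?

2886

order_id=4: ✓ → 145
order_id=5: ✓ → 147
order_id=6: ✓ → 105
order_id=7: ✓ → 590
order_id=8: ✓ → 21
order_id=9: ✓ → 171
order_id=10: ✓ → 519
order_id=11: ✓ → 152
order_id=12: ✓ → 475
order_id=13: ✓ → 247
order_id=14: ✓ → 314
processing_sum = 145 + 147 + 105 + 590 + 21 + 171 + 519 + 152 + 475 + 247 + 314 = 2886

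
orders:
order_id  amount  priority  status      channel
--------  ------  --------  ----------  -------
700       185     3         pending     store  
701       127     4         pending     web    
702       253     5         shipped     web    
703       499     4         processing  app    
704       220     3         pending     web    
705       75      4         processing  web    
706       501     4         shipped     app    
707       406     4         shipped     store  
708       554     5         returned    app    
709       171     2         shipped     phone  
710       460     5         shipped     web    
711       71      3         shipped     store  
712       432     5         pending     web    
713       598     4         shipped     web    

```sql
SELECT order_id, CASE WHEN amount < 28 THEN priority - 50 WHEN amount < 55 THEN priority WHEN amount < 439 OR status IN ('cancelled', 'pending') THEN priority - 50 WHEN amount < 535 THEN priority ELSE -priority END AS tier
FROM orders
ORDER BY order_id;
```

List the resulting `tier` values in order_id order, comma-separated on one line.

order_id=700: amount < 439 OR status IN ('cancelled', 'pending') → -47
order_id=701: amount < 439 OR status IN ('cancelled', 'pending') → -46
order_id=702: amount < 439 OR status IN ('cancelled', 'pending') → -45
order_id=703: amount < 535 → 4
order_id=704: amount < 439 OR status IN ('cancelled', 'pending') → -47
order_id=705: amount < 439 OR status IN ('cancelled', 'pending') → -46
order_id=706: amount < 535 → 4
order_id=707: amount < 439 OR status IN ('cancelled', 'pending') → -46
order_id=708: ELSE → -5
order_id=709: amount < 439 OR status IN ('cancelled', 'pending') → -48
order_id=710: amount < 535 → 5
order_id=711: amount < 439 OR status IN ('cancelled', 'pending') → -47
order_id=712: amount < 439 OR status IN ('cancelled', 'pending') → -45
order_id=713: ELSE → -4

-47, -46, -45, 4, -47, -46, 4, -46, -5, -48, 5, -47, -45, -4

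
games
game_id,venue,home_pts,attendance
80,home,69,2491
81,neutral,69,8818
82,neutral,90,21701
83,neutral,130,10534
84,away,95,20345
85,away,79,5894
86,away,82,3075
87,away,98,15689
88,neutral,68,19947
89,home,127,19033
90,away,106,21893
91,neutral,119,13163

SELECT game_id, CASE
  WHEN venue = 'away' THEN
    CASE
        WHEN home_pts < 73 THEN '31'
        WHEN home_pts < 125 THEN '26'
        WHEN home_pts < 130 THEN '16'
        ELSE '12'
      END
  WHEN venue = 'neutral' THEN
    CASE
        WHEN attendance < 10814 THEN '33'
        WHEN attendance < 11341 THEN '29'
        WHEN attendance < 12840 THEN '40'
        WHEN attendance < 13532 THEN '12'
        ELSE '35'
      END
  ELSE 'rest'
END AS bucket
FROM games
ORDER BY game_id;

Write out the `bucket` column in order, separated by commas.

rest, 33, 35, 33, 26, 26, 26, 26, 35, rest, 26, 12

game_id=80: venue='home' → outer ELSE → rest
game_id=81: venue='neutral' → inner[attendance < 10814] → 33
game_id=82: venue='neutral' → inner[ELSE] → 35
game_id=83: venue='neutral' → inner[attendance < 10814] → 33
game_id=84: venue='away' → inner[home_pts < 125] → 26
game_id=85: venue='away' → inner[home_pts < 125] → 26
game_id=86: venue='away' → inner[home_pts < 125] → 26
game_id=87: venue='away' → inner[home_pts < 125] → 26
game_id=88: venue='neutral' → inner[ELSE] → 35
game_id=89: venue='home' → outer ELSE → rest
game_id=90: venue='away' → inner[home_pts < 125] → 26
game_id=91: venue='neutral' → inner[attendance < 13532] → 12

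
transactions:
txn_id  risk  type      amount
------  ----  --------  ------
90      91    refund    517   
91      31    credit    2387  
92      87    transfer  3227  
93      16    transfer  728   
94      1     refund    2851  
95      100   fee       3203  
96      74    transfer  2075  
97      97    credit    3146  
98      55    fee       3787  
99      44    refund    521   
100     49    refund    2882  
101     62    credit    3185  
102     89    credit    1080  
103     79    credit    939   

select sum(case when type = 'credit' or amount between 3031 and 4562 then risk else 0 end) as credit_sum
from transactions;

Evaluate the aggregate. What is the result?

600

txn_id=90: ✗
txn_id=91: ✓ → 31
txn_id=92: ✓ → 87
txn_id=93: ✗
txn_id=94: ✗
txn_id=95: ✓ → 100
txn_id=96: ✗
txn_id=97: ✓ → 97
txn_id=98: ✓ → 55
txn_id=99: ✗
txn_id=100: ✗
txn_id=101: ✓ → 62
txn_id=102: ✓ → 89
txn_id=103: ✓ → 79
credit_sum = 31 + 87 + 100 + 97 + 55 + 62 + 89 + 79 = 600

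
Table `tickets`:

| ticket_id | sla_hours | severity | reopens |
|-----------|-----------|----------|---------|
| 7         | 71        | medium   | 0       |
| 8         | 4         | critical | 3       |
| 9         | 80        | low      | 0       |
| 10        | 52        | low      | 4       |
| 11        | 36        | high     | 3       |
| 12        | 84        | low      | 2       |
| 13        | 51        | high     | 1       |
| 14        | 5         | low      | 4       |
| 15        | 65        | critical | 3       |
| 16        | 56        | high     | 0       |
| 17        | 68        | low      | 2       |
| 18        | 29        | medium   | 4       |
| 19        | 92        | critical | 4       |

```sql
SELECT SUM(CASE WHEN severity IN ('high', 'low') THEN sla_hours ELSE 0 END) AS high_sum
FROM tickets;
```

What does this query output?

ticket_id=7: ✗
ticket_id=8: ✗
ticket_id=9: ✓ → 80
ticket_id=10: ✓ → 52
ticket_id=11: ✓ → 36
ticket_id=12: ✓ → 84
ticket_id=13: ✓ → 51
ticket_id=14: ✓ → 5
ticket_id=15: ✗
ticket_id=16: ✓ → 56
ticket_id=17: ✓ → 68
ticket_id=18: ✗
ticket_id=19: ✗
high_sum = 80 + 52 + 36 + 84 + 51 + 5 + 56 + 68 = 432

432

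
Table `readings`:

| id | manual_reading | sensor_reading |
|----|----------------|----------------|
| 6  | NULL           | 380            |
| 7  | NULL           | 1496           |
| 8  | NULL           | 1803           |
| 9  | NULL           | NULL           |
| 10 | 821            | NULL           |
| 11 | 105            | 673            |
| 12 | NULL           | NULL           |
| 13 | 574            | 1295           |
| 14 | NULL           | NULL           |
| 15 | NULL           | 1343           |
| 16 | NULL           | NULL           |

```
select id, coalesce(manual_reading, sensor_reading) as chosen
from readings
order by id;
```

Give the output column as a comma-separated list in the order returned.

380, 1496, 1803, NULL, 821, 105, NULL, 574, NULL, 1343, NULL

id=6: manual_reading=NULL, sensor_reading=380 → 380
id=7: manual_reading=NULL, sensor_reading=1496 → 1496
id=8: manual_reading=NULL, sensor_reading=1803 → 1803
id=9: manual_reading=NULL, sensor_reading=NULL (all NULL) → NULL
id=10: manual_reading=821 → 821
id=11: manual_reading=105 → 105
id=12: manual_reading=NULL, sensor_reading=NULL (all NULL) → NULL
id=13: manual_reading=574 → 574
id=14: manual_reading=NULL, sensor_reading=NULL (all NULL) → NULL
id=15: manual_reading=NULL, sensor_reading=1343 → 1343
id=16: manual_reading=NULL, sensor_reading=NULL (all NULL) → NULL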